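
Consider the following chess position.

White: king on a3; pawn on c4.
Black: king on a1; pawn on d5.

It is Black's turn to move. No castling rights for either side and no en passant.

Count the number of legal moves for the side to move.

Black to move; king on a1.
In check: no.
Legal moves: Kb1, dxc4, d4.
Count: 3.

3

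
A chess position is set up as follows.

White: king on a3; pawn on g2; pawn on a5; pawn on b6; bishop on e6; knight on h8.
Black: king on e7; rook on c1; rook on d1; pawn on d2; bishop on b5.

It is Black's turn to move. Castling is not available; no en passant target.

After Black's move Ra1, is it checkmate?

no

After Ra1: white king on a3; in check: yes, from the black rook on a1.
White has 4 legal replies: Kb4, Kb3, Kb2, Ba2.
In check but a legal move exists → not checkmate.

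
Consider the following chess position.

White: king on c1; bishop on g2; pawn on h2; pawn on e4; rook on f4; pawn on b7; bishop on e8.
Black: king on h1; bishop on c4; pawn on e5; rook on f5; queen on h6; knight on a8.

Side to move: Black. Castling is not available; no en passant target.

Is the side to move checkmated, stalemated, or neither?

Black to move; black king on h1.
In check: yes, from the white bishop on g2.
King squares — g1: available; g2: available; h2: available.
Legal moves for Black: Kxh2, Kxg2, Kg1.
Black is in check but has 3 legal moves → neither.

neither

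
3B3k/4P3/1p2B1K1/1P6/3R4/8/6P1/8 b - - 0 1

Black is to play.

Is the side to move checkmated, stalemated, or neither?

stalemate

Black to move; black king on h8.
In check: no.
King squares — g7: attacked by Kg6; h7: attacked by Kg6; g8: attacked by Be6.
Legal moves for Black: none.
Not in check and no legal moves → stalemate.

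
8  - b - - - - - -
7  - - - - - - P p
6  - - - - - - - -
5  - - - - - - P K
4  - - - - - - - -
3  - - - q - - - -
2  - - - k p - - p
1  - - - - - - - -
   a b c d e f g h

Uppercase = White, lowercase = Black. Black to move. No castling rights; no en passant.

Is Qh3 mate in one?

yes

After Qh3: white king on h5; in check: yes, from the black queen on h3.
King squares — g4: attacked by Qh3; h4: attacked by Qh3; g5: own pawn; g6: attacked by Ph7; h6: attacked by Qh3.
White has no legal moves → checkmate.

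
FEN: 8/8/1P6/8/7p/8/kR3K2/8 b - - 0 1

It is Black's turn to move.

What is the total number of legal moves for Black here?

Black to move; king on a2.
In check: yes, from the white rook on b2.
Legal moves: Ka3, Kxb2, Ka1.
Count: 3.

3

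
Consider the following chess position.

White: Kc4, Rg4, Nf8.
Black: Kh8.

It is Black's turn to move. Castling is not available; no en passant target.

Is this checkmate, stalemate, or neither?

stalemate

Black to move; black king on h8.
In check: no.
King squares — g7: attacked by Rg4; h7: attacked by Nf8; g8: attacked by Rg4.
Legal moves for Black: none.
Not in check and no legal moves → stalemate.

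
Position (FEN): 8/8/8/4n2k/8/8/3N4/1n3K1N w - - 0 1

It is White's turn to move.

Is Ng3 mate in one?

no

After Ng3: black king on h5; in check: yes, from the white knight on g3.
Black has 5 legal replies: Kh6, Kg6, Kg5, Kh4, Kg4.
In check but a legal move exists → not checkmate.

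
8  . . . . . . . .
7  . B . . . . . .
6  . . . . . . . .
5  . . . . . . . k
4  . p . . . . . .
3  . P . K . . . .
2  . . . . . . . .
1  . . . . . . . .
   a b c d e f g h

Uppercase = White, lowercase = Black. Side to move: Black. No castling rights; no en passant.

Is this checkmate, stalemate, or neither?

Black to move; black king on h5.
In check: no.
Legal moves for Black: Kh6, Kg6, Kg5, Kh4, Kg4.
Black has 5 legal moves and is not in check → neither.

neither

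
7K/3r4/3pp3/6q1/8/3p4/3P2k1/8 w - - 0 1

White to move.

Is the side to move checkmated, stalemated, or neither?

stalemate

White to move; white king on h8.
In check: no.
King squares — g7: attacked by Qg5; h7: attacked by Rd7; g8: attacked by Qg5.
Legal moves for White: none.
Not in check and no legal moves → stalemate.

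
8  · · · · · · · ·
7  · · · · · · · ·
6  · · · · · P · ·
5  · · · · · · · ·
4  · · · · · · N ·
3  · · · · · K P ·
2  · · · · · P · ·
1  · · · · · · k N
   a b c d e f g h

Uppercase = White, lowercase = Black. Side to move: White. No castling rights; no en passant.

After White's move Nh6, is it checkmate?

no

After Nh6: black king on g1; in check: no.
Black is not in check, so this cannot be checkmate.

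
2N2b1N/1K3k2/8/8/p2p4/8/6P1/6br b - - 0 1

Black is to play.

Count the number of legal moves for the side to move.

6

Black to move; king on f7.
In check: yes, from the white knight on h8.
Legal moves: Kg8, Ke8, Kg7, Kf6, Ke6, Rxh8.
Count: 6.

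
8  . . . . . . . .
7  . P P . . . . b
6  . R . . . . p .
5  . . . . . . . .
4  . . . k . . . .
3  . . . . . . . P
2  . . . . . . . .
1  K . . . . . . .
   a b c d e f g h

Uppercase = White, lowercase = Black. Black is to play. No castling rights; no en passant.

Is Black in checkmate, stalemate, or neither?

Black to move; black king on d4.
In check: no.
Legal moves for Black: Bg8, Ke5, Kd5, Kc5, Ke4, Kc4, Ke3, Kd3, Kc3, g5.
Black has 10 legal moves and is not in check → neither.

neither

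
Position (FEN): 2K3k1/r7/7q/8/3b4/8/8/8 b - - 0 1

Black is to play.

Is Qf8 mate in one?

After Qf8: white king on c8; in check: yes, from the black queen on f8.
King squares — b7: attacked by Ra7; c7: attacked by Ra7; d7: attacked by Ra7; b8: attacked by Qf8; d8: attacked by Qf8.
White has no legal moves → checkmate.

yes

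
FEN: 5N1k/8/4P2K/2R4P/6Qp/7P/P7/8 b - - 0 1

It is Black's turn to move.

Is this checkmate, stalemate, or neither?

Black to move; black king on h8.
In check: no.
King squares — g7: attacked by Qg4; h7: attacked by Kh6; g8: attacked by Qg4.
Legal moves for Black: none.
Not in check and no legal moves → stalemate.

stalemate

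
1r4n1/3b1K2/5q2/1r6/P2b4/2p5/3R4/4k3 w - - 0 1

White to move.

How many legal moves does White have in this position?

White to move; king on f7.
In check: yes, from the black queen on f6.
Legal moves: none.
Count: 0.

0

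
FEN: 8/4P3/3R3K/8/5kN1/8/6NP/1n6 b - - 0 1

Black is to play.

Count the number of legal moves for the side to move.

Black to move; king on f4.
In check: yes, from the white knight on g2.
Legal moves: Kf5, Kxg4, Ke4, Kf3.
Count: 4.

4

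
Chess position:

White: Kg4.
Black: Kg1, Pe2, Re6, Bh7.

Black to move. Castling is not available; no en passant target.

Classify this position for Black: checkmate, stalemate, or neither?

neither

Black to move; black king on g1.
In check: no.
Legal moves for Black include: Bg8, Bg6, Bf5+, Be4, Bd3, Bc2, Bb1, Re8, Re7, Rh6, Rg6+, Rf6, Rd6, Rc6, Rb6, Ra6, Re5, Re4+, ... (list truncated; more exist).
Black has legal moves and is not in check → neither.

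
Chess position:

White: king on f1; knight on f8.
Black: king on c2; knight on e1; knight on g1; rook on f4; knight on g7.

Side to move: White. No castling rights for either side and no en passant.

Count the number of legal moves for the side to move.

2

White to move; king on f1.
In check: yes, from the black rook on f4.
Legal moves: Kxg1, Kxe1.
Count: 2.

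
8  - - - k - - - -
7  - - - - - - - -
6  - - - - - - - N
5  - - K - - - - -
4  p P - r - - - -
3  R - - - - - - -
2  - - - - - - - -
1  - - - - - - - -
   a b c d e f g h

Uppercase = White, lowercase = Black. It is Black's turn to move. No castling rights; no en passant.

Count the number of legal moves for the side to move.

17

Black to move; king on d8.
In check: no.
Legal moves: Ke8, Kc8, Ke7, Kd7, Kc7, Rd7, Rd6, Rd5+, Rh4, Rg4, Rf4, Re4, Rc4+, Rxb4, Rd3, Rd2, Rd1.
Count: 17.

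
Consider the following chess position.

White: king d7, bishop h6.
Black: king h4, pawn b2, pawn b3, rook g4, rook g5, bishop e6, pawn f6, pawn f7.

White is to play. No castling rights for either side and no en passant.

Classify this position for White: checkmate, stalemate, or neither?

White to move; white king on d7.
In check: yes, from the black bishop on e6.
King squares — c6: available; d6: available; e6: attacked by Pf7; c7: available; e7: available; c8: attacked by Be6; d8: available; e8: available.
Legal moves for White: Ke8, Kd8, Ke7, Kc7, Kd6, Kc6.
White is in check but has 6 legal moves → neither.

neither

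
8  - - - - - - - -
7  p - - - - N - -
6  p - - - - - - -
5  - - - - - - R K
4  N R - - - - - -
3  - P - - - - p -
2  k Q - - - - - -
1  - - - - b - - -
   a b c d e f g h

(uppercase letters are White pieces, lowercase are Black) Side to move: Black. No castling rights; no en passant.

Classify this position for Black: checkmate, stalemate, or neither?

checkmate

Black to move; black king on a2.
In check: yes, from the white queen on b2.
King squares — a1: attacked by Qb2; b1: attacked by Qb2; b2: attacked by Na4; a3: attacked by Qb2; b3: attacked by Qb2.
Legal moves for Black: none.
In check with no legal moves → checkmate.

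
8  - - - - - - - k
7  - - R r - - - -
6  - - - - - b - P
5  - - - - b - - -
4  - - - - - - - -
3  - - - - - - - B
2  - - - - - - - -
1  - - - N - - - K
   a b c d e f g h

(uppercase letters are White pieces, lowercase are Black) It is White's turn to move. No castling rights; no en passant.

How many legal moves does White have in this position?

White to move; king on h1.
In check: no.
Legal moves: Rc8+, Rxd7, Rb7, Ra7, Rc6, Rc5, Rc4, Rc3, Rc2, Rc1, Bxd7, Be6, Bf5, Bg4, Bg2, Bf1, Kg2, Kg1, Ne3, Nc3, Nf2, Nb2, h7.
Count: 23.

23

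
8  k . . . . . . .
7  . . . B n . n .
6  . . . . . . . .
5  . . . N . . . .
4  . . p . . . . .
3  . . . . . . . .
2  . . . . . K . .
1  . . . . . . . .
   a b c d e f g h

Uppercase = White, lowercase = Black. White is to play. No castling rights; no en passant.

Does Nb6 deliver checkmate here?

no

After Nb6: black king on a8; in check: yes, from the white knight on b6.
Black has 3 legal replies: Kb8, Kb7, Ka7.
In check but a legal move exists → not checkmate.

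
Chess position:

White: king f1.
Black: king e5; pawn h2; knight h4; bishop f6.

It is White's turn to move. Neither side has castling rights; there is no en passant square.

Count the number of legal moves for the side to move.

White to move; king on f1.
In check: no.
Legal moves: Kf2, Ke2, Ke1.
Count: 3.

3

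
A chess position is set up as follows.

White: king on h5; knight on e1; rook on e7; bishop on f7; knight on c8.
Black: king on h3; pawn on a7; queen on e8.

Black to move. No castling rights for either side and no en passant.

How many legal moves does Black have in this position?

Black to move; king on h3.
In check: no.
Legal moves: Qh8+, Qg8, Qf8, Qd8, Qxc8, Qxf7+, Qxe7, Qd7, Qc6, Qb5+, Qa4, Kg3, Kh2, a6, a5.
Count: 15.

15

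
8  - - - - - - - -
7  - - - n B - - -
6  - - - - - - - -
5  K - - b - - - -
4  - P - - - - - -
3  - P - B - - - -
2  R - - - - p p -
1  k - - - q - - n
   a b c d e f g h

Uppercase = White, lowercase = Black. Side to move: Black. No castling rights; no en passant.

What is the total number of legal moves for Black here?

Black to move; king on a1.
In check: yes, from the white rook on a2.
Legal moves: Kxa2.
Count: 1.

1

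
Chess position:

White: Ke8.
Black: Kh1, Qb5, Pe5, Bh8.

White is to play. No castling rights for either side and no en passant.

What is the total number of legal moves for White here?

White to move; king on e8.
In check: yes, from the black queen on b5.
Legal moves: Kf8, Kd8, Kf7, Ke7.
Count: 4.

4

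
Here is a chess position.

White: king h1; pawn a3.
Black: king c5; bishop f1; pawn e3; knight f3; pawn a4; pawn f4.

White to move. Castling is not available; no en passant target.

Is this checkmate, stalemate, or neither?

stalemate

White to move; white king on h1.
In check: no.
King squares — g1: attacked by Nf3; g2: attacked by Bf1; h2: attacked by Nf3.
Legal moves for White: none.
Not in check and no legal moves → stalemate.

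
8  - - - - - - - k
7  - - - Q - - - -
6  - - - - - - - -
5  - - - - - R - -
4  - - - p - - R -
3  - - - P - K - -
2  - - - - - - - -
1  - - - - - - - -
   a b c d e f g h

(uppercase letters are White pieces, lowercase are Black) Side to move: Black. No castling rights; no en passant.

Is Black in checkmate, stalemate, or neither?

stalemate

Black to move; black king on h8.
In check: no.
King squares — g7: attacked by Rg4; h7: attacked by Qd7; g8: attacked by Rg4.
Legal moves for Black: none.
Not in check and no legal moves → stalemate.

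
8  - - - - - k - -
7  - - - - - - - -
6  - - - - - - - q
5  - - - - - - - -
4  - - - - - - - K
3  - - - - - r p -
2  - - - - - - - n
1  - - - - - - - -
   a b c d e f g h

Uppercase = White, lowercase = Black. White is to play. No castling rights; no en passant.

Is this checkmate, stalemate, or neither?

White to move; white king on h4.
In check: yes, from the black queen on h6.
King squares — g3: attacked by Rf3; h3: attacked by Qh6; g4: attacked by Nh2; g5: attacked by Qh6; h5: attacked by Qh6.
Legal moves for White: none.
In check with no legal moves → checkmate.

checkmate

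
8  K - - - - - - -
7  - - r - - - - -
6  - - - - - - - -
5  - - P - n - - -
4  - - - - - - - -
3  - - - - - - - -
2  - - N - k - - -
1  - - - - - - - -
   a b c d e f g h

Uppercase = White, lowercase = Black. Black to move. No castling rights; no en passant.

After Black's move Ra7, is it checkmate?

no

After Ra7: white king on a8; in check: yes, from the black rook on a7.
White has 2 legal replies: Kb8, Kxa7.
In check but a legal move exists → not checkmate.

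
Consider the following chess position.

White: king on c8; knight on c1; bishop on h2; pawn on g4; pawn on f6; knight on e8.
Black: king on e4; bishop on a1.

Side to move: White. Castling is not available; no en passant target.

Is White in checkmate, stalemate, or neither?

neither

White to move; white king on c8.
In check: no.
Legal moves for White include: Ng7, Nc7, Nd6+, Kd8, Kb8, Kd7, Kc7, Kb7, Bb8, Bc7, Bd6, Be5, Bf4, Bg3, Bg1, Nd3, Nb3, Ne2, ... (list truncated; more exist).
White has legal moves and is not in check → neither.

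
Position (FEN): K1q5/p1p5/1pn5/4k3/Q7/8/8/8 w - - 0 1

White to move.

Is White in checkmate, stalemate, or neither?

White to move; white king on a8.
In check: yes, from the black queen on c8.
King squares — a7: attacked by Nc6; b7: attacked by Qc8; b8: attacked by Nc6.
Legal moves for White: none.
In check with no legal moves → checkmate.

checkmate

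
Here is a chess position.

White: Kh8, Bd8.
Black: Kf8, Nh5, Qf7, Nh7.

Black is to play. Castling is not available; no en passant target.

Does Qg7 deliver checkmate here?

yes

After Qg7: white king on h8; in check: yes, from the black queen on g7.
King squares — g7: attacked by Nh5; h7: attacked by Qg7; g8: attacked by Qg7.
White has no legal moves → checkmate.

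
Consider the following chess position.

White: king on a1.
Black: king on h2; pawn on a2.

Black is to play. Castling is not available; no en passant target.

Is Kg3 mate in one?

After Kg3: white king on a1; in check: no.
White is not in check, so this cannot be checkmate.

no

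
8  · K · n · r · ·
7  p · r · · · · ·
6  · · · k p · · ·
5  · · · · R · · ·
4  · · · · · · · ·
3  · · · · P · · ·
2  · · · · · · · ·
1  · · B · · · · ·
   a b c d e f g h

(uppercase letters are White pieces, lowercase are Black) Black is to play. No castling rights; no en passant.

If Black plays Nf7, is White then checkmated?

After Nf7: white king on b8; in check: yes, from the black rook on f8.
King squares — a7: attacked by Rc7; b7: attacked by Rc7; c7: attacked by Kd6; a8: attacked by Rf8; c8: attacked by Rc7.
White has no legal moves → checkmate.

yes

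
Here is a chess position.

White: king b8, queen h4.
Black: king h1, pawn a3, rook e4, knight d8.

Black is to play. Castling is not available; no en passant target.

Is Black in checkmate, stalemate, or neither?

neither

Black to move; black king on h1.
In check: yes, from the white queen on h4.
Legal moves for Black: Kg2, Kg1, Rxh4.
Black is in check but has 3 legal moves → neither.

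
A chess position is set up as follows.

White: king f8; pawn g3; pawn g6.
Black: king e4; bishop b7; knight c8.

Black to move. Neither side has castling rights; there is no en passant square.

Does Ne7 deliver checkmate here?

no

After Ne7: white king on f8; in check: no.
White is not in check, so this cannot be checkmate.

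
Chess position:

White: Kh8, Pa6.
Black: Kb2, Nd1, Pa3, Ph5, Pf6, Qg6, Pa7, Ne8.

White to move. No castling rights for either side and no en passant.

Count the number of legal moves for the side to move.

0

White to move; king on h8.
In check: no.
Legal moves: none.
Count: 0.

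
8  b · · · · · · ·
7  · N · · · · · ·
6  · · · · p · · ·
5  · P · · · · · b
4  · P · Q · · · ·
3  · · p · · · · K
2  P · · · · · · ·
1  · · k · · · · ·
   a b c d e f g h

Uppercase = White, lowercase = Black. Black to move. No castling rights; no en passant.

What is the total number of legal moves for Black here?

Black to move; king on c1.
In check: no.
Legal moves: Bxb7, Be8, Bf7, Bg6, Bg4+, Bf3, Be2, Bd1, Kc2, Kb2, Kb1, e5, c2.
Count: 13.

13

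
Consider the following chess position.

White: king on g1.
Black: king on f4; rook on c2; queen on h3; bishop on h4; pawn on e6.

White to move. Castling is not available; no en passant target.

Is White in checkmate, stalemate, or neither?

stalemate

White to move; white king on g1.
In check: no.
King squares — f1: attacked by Qh3; h1: attacked by Qh3; f2: attacked by Rc2; g2: attacked by Rc2; h2: attacked by Rc2.
Legal moves for White: none.
Not in check and no legal moves → stalemate.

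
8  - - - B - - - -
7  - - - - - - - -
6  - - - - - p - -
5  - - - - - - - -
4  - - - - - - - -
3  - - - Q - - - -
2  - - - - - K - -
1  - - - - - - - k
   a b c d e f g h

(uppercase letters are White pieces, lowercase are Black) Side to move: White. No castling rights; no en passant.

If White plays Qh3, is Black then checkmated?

yes

After Qh3: black king on h1; in check: yes, from the white queen on h3.
King squares — g1: attacked by Kf2; g2: attacked by Kf2; h2: attacked by Qh3.
Black has no legal moves → checkmate.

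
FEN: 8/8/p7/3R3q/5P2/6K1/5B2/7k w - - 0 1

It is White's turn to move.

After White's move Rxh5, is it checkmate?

After Rxh5: black king on h1; in check: yes, from the white rook on h5.
King squares — g1: attacked by Bf2; g2: attacked by Kg3; h2: attacked by Kg3.
Black has no legal moves → checkmate.

yes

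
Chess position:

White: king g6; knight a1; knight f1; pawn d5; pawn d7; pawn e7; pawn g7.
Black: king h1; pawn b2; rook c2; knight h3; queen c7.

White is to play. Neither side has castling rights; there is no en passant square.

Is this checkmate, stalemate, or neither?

White to move; white king on g6.
In check: no.
Legal moves for White include: Kh7, Kf7, Kh6, Kf6, Kh5, Kf5, Ng3+, Ne3, Nh2, Nd2, Nb3, Nxc2, g8=Q, g8=R, g8=B, g8=N, e8=Q, e8=R, ... (list truncated; more exist).
White has legal moves and is not in check → neither.

neither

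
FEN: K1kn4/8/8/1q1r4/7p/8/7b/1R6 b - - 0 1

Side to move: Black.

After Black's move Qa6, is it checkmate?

yes

After Qa6: white king on a8; in check: yes, from the black queen on a6.
King squares — a7: attacked by Qa6; b7: attacked by Qa6; b8: attacked by Bh2.
White has no legal moves → checkmate.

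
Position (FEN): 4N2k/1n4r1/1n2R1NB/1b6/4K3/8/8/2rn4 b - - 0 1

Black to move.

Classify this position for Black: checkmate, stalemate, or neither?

neither

Black to move; black king on h8.
In check: yes, from the white knight on g6.
Legal moves for Black: Kg8, Kh7, Rxg6.
Black is in check but has 3 legal moves → neither.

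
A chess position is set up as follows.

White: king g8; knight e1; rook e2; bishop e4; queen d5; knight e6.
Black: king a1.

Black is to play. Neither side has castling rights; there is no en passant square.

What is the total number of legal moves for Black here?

0

Black to move; king on a1.
In check: no.
Legal moves: none.
Count: 0.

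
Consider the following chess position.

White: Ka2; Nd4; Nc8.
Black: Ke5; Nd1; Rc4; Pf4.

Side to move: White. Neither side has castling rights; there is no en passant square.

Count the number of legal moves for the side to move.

White to move; king on a2.
In check: no.
Legal moves: Ne7, Na7, Nd6, Nb6, Ne6, Nc6+, Nf5, Nb5, Nf3+, Nb3, Ne2, Nc2, Kb3, Ka3, Kb1, Ka1.
Count: 16.

16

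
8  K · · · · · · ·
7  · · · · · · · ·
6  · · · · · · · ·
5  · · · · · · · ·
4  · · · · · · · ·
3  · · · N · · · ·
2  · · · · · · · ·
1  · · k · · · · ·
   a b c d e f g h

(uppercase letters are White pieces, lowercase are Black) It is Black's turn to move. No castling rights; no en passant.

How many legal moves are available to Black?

Black to move; king on c1.
In check: yes, from the white knight on d3.
Legal moves: Kd2, Kc2, Kd1, Kb1.
Count: 4.

4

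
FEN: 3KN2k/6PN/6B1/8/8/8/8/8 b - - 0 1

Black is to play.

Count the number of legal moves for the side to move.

1

Black to move; king on h8.
In check: yes, from the white pawn on g7.
Legal moves: Kg8.
Count: 1.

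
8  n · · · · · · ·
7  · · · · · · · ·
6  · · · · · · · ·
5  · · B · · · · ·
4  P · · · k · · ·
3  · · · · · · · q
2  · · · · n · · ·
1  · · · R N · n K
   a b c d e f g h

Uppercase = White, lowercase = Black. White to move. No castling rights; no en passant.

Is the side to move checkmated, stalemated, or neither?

White to move; white king on h1.
In check: yes, from the black queen on h3.
King squares — g1: attacked by Ne2; g2: attacked by Qh3; h2: attacked by Qh3.
Legal moves for White: none.
In check with no legal moves → checkmate.

checkmate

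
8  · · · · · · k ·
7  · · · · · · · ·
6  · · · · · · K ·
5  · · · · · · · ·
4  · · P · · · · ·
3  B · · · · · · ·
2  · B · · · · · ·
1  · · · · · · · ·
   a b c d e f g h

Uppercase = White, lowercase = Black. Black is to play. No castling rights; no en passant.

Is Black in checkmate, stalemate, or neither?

Black to move; black king on g8.
In check: no.
King squares — f7: attacked by Kg6; g7: attacked by Bb2; h7: attacked by Kg6; f8: attacked by Ba3; h8: attacked by Bb2.
Legal moves for Black: none.
Not in check and no legal moves → stalemate.

stalemate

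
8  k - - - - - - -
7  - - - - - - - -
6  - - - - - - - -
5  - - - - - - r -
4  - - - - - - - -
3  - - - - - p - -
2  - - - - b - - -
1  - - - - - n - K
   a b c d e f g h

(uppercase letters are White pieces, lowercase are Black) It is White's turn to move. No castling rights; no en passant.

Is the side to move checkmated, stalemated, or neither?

stalemate

White to move; white king on h1.
In check: no.
King squares — g1: attacked by Rg5; g2: attacked by Pf3; h2: attacked by Nf1.
Legal moves for White: none.
Not in check and no legal moves → stalemate.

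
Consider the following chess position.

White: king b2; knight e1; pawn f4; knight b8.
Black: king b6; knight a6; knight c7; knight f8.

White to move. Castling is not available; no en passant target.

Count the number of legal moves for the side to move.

16

White to move; king on b2.
In check: no.
Legal moves: Nd7+, Nc6, Nxa6, Kc3, Kb3, Ka3, Kc2, Ka2, Kc1, Kb1, Ka1, Nf3, Nd3, Ng2, Nc2, f5.
Count: 16.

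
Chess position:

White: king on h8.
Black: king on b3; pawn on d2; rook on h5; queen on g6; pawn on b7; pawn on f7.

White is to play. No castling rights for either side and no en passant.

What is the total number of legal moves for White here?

0

White to move; king on h8.
In check: yes, from the black rook on h5.
Legal moves: none.
Count: 0.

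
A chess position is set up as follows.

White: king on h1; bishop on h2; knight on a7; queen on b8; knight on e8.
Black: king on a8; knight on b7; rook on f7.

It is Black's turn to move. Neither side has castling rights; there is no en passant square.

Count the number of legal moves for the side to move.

0

Black to move; king on a8.
In check: yes, from the white queen on b8.
Legal moves: none.
Count: 0.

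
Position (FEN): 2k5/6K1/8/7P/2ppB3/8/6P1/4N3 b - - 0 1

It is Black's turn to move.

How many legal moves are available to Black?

6

Black to move; king on c8.
In check: no.
Legal moves: Kd8, Kb8, Kd7, Kc7, d3, c3.
Count: 6.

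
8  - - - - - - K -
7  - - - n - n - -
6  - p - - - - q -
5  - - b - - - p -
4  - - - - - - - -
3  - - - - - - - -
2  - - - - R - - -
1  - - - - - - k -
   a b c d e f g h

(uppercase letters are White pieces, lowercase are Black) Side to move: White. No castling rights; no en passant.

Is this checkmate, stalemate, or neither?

White to move; white king on g8.
In check: yes, from the black queen on g6.
King squares — f7: attacked by Qg6; g7: attacked by Qg6; h7: attacked by Qg6; f8: attacked by Bc5; h8: attacked by Nf7.
Legal moves for White: none.
In check with no legal moves → checkmate.

checkmate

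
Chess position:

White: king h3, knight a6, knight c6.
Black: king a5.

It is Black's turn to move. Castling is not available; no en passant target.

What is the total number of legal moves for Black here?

Black to move; king on a5.
In check: yes, from the white knight on c6.
Legal moves: Kb6, Kxa6, Kb5, Ka4.
Count: 4.

4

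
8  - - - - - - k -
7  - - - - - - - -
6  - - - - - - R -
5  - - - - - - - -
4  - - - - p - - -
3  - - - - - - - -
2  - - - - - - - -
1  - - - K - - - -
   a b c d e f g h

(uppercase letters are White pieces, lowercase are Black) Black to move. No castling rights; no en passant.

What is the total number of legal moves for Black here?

4

Black to move; king on g8.
In check: yes, from the white rook on g6.
Legal moves: Kh8, Kf8, Kh7, Kf7.
Count: 4.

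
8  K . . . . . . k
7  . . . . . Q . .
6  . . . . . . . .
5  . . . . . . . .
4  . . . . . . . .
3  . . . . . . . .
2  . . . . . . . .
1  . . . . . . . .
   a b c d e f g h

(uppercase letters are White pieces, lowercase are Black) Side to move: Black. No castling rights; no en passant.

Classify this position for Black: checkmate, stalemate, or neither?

Black to move; black king on h8.
In check: no.
King squares — g7: attacked by Qf7; h7: attacked by Qf7; g8: attacked by Qf7.
Legal moves for Black: none.
Not in check and no legal moves → stalemate.

stalemate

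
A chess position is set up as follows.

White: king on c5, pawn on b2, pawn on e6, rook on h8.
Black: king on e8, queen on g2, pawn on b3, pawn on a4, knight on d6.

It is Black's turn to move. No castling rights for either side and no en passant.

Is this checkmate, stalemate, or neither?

neither

Black to move; black king on e8.
In check: yes, from the white rook on h8.
King squares — d7: attacked by Pe6; e7: available; f7: attacked by Pe6; d8: attacked by Rh8; f8: attacked by Rh8.
Legal moves for Black: Ke7, Qg8.
Black is in check but has 2 legal moves → neither.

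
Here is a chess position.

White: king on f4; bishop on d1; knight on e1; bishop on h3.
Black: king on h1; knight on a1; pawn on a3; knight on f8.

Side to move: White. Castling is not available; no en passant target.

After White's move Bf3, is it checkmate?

no

After Bf3: black king on h1; in check: yes, from the white bishop on f3.
Black has 2 legal replies: Kh2, Kg1.
In check but a legal move exists → not checkmate.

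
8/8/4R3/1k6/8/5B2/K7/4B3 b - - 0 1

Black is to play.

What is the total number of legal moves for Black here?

Black to move; king on b5.
In check: no.
Legal moves: Kc5, Kc4, Ka4.
Count: 3.

3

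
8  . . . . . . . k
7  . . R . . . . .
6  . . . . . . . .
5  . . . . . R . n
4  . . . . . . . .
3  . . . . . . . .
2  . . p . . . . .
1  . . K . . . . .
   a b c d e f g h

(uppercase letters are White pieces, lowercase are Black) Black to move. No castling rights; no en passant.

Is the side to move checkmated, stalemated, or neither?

Black to move; black king on h8.
In check: no.
Legal moves for Black: Kg8, Ng7, Nf6, Nf4, Ng3.
Black has 5 legal moves and is not in check → neither.

neither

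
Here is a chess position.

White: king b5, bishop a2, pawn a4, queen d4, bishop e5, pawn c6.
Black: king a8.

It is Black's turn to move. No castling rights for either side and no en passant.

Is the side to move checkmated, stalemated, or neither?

stalemate

Black to move; black king on a8.
In check: no.
King squares — a7: attacked by Qd4; b7: attacked by Pc6; b8: attacked by Be5.
Legal moves for Black: none.
Not in check and no legal moves → stalemate.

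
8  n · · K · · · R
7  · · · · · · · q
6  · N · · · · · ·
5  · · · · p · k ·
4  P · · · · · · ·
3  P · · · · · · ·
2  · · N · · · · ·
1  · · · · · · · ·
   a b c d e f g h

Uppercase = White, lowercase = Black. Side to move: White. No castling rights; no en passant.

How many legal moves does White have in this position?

White to move; king on d8.
In check: no.
Legal moves: Rg8+, Rf8, Re8, Rxh7, Ke8, Kc8, Nc8, Nxa8, Nd7, Nd5, Nc4, Nd4, Nb4, Ne3, Ne1, Na1, a5.
Count: 17.

17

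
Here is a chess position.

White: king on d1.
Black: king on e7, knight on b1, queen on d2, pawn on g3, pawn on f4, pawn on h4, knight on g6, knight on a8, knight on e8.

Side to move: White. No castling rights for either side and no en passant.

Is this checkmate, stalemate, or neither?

checkmate

White to move; white king on d1.
In check: yes, from the black queen on d2.
King squares — c1: attacked by Qd2; e1: attacked by Qd2; c2: attacked by Qd2; d2: attacked by Nb1; e2: attacked by Qd2.
Legal moves for White: none.
In check with no legal moves → checkmate.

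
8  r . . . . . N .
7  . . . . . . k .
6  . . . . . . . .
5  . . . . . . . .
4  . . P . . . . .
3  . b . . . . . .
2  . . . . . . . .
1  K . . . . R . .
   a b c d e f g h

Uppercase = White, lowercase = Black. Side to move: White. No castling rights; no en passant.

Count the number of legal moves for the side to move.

2

White to move; king on a1.
In check: yes, from the black rook on a8.
Legal moves: Kb2, Kb1.
Count: 2.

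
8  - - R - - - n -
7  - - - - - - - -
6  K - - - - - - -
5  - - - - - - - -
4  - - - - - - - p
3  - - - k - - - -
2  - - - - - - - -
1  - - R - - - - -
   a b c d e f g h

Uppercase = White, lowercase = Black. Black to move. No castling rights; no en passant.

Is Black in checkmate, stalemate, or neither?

Black to move; black king on d3.
In check: no.
Legal moves for Black: Ne7, Nh6, Nf6, Ke4, Kd4, Ke3, Ke2, Kd2, h3.
Black has 9 legal moves and is not in check → neither.

neither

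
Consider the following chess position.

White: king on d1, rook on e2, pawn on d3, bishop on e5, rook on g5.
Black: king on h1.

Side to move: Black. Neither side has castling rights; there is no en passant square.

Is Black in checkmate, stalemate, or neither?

Black to move; black king on h1.
In check: no.
King squares — g1: attacked by Rg5; g2: attacked by Re2; h2: attacked by Re2.
Legal moves for Black: none.
Not in check and no legal moves → stalemate.

stalemate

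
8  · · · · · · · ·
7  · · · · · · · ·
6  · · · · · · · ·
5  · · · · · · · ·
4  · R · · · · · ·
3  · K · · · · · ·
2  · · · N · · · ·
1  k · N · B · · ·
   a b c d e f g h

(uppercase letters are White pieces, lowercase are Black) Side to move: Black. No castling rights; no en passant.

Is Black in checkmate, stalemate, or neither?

Black to move; black king on a1.
In check: no.
King squares — b1: attacked by Nd2; a2: attacked by Nc1; b2: attacked by Kb3.
Legal moves for Black: none.
Not in check and no legal moves → stalemate.

stalemate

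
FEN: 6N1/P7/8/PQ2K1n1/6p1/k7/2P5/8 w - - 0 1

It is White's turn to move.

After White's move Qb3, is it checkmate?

yes

After Qb3: black king on a3; in check: yes, from the white queen on b3.
King squares — a2: attacked by Qb3; b2: attacked by Qb3; b3: attacked by Pc2; a4: attacked by Qb3; b4: attacked by Qb3.
Black has no legal moves → checkmate.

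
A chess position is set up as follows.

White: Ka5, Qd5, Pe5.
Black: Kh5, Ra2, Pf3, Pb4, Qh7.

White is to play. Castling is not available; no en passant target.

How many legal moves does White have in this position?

White to move; king on a5.
In check: yes, from the black rook on a2.
Legal moves: Kb6, Kb5, Kxb4, Qxa2.
Count: 4.

4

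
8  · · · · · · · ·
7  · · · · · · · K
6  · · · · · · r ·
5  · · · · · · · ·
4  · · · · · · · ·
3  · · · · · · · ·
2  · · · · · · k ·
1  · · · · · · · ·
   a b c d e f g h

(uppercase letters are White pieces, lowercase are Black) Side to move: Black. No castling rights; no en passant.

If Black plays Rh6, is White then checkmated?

no

After Rh6: white king on h7; in check: yes, from the black rook on h6.
White has 3 legal replies: Kg8, Kg7, Kxh6.
In check but a legal move exists → not checkmate.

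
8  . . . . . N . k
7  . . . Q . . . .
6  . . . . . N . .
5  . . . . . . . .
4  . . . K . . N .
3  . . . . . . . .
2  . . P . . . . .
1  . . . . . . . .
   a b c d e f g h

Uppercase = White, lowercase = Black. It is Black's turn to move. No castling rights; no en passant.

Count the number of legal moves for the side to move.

Black to move; king on h8.
In check: no.
Legal moves: none.
Count: 0.

0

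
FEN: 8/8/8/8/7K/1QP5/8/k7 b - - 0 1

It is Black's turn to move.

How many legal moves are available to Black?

0

Black to move; king on a1.
In check: no.
Legal moves: none.
Count: 0.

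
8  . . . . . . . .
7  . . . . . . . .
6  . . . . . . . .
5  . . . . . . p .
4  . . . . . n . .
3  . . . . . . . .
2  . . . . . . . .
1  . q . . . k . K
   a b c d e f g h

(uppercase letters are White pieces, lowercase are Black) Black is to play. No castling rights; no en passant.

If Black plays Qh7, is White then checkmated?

yes

After Qh7: white king on h1; in check: yes, from the black queen on h7.
King squares — g1: attacked by Kf1; g2: attacked by Kf1; h2: attacked by Qh7.
White has no legal moves → checkmate.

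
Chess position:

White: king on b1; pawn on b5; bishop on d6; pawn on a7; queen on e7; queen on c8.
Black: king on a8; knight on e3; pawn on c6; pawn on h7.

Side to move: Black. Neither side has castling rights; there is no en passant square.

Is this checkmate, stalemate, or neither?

Black to move; black king on a8.
In check: yes, from the white queen on c8.
King squares — a7: attacked by Qe7; b7: attacked by Qe7; b8: attacked by Bd6.
Legal moves for Black: none.
In check with no legal moves → checkmate.

checkmate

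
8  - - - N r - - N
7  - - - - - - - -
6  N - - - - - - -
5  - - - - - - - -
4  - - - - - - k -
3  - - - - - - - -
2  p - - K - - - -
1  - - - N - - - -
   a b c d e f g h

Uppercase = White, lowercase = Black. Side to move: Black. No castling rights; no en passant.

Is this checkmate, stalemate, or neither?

Black to move; black king on g4.
In check: no.
Legal moves for Black include: Rxh8, Rg8, Rf8, Rxd8+, Re7, Re6, Re5, Re4, Re3, Re2+, Re1, Kh5, Kg5, Kf5, Kh4, Kf4, Kh3, Kg3, ... (list truncated; more exist).
Black has legal moves and is not in check → neither.

neither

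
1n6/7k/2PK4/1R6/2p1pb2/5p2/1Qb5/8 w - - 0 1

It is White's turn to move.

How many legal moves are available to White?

White to move; king on d6.
In check: yes, from the black bishop on f4.
Legal moves: Ke7, Ke6, Kd5, Kc5, Re5, Qe5.
Count: 6.

6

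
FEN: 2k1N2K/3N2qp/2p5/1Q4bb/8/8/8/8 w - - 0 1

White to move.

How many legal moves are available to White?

White to move; king on h8.
In check: yes, from the black queen on g7.
Legal moves: Kxg7, Nxg7.
Count: 2.

2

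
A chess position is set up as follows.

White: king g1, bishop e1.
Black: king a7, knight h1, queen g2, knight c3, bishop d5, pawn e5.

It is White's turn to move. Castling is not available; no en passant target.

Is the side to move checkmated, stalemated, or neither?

checkmate

White to move; white king on g1.
In check: yes, from the black queen on g2.
King squares — f1: attacked by Qg2; h1: attacked by Qg2; f2: attacked by Nh1; g2: attacked by Bd5; h2: attacked by Qg2.
Legal moves for White: none.
In check with no legal moves → checkmate.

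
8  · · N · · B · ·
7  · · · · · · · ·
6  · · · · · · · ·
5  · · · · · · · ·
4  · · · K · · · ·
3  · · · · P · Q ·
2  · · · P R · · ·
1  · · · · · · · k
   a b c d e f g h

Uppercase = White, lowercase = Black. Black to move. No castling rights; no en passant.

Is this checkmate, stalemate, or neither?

stalemate

Black to move; black king on h1.
In check: no.
King squares — g1: attacked by Qg3; g2: attacked by Re2; h2: attacked by Re2.
Legal moves for Black: none.
Not in check and no legal moves → stalemate.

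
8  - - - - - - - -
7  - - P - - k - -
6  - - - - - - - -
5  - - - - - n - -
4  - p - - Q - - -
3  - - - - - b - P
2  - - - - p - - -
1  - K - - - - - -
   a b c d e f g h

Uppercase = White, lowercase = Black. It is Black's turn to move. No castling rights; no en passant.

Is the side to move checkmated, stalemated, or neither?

neither

Black to move; black king on f7.
In check: no.
Legal moves for Black include: Kg8, Kf8, Kg7, Kg6, Kf6, Ng7, Ne7, Nh6, Nd6, Nh4, Nd4, Ng3, Ne3, Bh5, Bg4, Bxe4+, Bg2, Bh1, ... (list truncated; more exist).
Black has legal moves and is not in check → neither.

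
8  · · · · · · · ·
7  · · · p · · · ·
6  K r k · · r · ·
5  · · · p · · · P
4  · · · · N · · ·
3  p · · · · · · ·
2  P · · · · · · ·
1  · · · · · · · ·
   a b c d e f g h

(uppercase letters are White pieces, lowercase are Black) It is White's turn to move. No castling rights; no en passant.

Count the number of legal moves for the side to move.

2

White to move; king on a6.
In check: yes, from the black rook on b6.
Legal moves: Ka7, Ka5.
Count: 2.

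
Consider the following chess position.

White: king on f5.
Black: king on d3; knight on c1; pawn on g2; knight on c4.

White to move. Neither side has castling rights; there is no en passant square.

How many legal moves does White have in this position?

6

White to move; king on f5.
In check: no.
Legal moves: Kg6, Kf6, Ke6, Kg5, Kg4, Kf4.
Count: 6.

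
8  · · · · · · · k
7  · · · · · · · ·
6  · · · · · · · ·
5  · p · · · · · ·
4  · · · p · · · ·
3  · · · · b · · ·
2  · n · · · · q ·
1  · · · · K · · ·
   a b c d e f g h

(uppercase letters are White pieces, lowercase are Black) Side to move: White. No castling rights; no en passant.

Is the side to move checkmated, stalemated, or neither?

stalemate

White to move; white king on e1.
In check: no.
King squares — d1: attacked by Nb2; f1: attacked by Qg2; d2: attacked by Qg2; e2: attacked by Qg2; f2: attacked by Qg2.
Legal moves for White: none.
Not in check and no legal moves → stalemate.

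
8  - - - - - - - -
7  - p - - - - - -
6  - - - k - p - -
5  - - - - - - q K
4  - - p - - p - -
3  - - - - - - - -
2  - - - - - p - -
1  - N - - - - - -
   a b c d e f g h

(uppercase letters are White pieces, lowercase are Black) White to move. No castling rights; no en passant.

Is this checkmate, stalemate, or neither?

checkmate

White to move; white king on h5.
In check: yes, from the black queen on g5.
King squares — g4: attacked by Qg5; h4: attacked by Qg5; g5: attacked by Pf6; g6: attacked by Qg5; h6: attacked by Qg5.
Legal moves for White: none.
In check with no legal moves → checkmate.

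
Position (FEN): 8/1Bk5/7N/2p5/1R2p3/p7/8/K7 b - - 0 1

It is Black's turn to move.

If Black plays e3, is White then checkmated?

no

After e3: white king on a1; in check: no.
White is not in check, so this cannot be checkmate.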